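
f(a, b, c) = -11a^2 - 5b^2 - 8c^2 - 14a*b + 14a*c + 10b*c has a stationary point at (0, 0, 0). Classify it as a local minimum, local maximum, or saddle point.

The Hessian at the origin is H = [[-22, -14, 14], [-14, -10, 10], [14, 10, -16]].
Congruent diagonalization of H (simultaneous row and column reduction) yields pivots -22, -12/11, -6.
That gives 3 negative pivots.
H is negative definite, so the origin is a strict local maximum.

local maximum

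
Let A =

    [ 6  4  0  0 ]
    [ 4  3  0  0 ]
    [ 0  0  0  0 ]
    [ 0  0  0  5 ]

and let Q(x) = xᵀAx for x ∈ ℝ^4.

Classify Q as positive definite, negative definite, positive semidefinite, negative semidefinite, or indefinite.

Symmetric row and column elimination reduces A to a congruent diagonal form with pivots 6, 1/3, 0, 5.
That gives 3 positive, 1 zero pivots.
Hence Q is positive semidefinite.

positive semidefinite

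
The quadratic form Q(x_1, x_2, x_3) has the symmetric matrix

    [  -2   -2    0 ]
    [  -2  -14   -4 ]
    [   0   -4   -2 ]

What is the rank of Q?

3

Applying the same elementary operations to the rows and columns of A produces a congruent diagonal matrix with entries -2, -12, -2/3.
So there are 3 negative pivots.
The rank is the number of nonzero pivots: 3.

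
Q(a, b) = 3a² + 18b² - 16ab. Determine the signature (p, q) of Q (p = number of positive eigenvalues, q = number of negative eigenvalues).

Write A = [[3, -8], [-8, 18]].
Applying the same elementary operations to the rows and columns of A produces a congruent diagonal matrix with entries 3, -10/3.
Counting signs: 1 positive, 1 negative.

(1, 1)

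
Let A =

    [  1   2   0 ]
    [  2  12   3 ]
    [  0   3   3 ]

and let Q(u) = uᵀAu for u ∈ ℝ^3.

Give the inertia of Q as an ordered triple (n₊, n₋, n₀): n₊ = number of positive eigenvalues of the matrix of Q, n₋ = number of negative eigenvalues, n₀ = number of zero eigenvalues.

(3, 0, 0)

Applying the same elementary operations to the rows and columns of A produces a congruent diagonal matrix with entries 1, 8, 15/8.
Counting signs: 3 positive.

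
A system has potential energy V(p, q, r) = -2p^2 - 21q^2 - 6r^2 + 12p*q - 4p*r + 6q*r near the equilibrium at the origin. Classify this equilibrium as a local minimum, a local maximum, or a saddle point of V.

local maximum

The Hessian at the origin is H = [[-4, 12, -4], [12, -42, 6], [-4, 6, -12]].
Congruent diagonalization of H (simultaneous row and column reduction) yields pivots -4, -6, -2.
That gives 3 negative pivots.
H is negative definite, so the origin is a strict local maximum.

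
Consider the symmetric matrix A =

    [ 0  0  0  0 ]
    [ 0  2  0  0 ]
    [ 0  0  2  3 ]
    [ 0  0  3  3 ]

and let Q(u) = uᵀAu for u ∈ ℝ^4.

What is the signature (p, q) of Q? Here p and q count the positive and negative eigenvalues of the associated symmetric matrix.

(2, 1)

Row-reducing A symmetrically gives the diagonal entries 0, 2, 2, -3/2.
Counting signs: 2 positive, 1 negative, 1 zero.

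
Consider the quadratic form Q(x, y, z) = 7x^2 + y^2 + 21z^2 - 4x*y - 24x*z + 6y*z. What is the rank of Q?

The associated matrix is A = [[7, -2, -12], [-2, 1, 3], [-12, 3, 21]].
Symmetric row and column elimination reduces A to a congruent diagonal form with pivots 7, 3/7, 0.
Counting signs: 2 positive, 1 zero.
The rank is the number of nonzero pivots: 2.

2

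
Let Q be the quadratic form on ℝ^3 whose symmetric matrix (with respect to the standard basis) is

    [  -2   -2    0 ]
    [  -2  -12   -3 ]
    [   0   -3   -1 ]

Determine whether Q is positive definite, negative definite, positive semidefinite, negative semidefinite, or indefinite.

Leading principal minors: Δ_1 = -2, Δ_2 = 20, Δ_3 = -2.
The signs alternate starting with Δ_1 < 0, so by Sylvester's criterion Q is negative definite.

negative definite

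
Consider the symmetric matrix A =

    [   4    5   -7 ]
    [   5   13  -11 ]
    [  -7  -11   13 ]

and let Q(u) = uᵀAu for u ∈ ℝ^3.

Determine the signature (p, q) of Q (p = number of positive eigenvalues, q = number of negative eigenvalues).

(2, 0)

Congruent diagonalization of A (simultaneous row and column reduction) yields pivots 4, 27/4, 0.
So there are 2 positive, 1 zero pivots.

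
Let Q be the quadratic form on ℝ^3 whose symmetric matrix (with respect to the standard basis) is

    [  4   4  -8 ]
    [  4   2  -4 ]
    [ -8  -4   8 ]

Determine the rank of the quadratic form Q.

Congruent diagonalization of A (simultaneous row and column reduction) yields pivots 4, -2, 0.
Counting signs: 1 positive, 1 negative, 1 zero.
The rank is the number of nonzero pivots: 2.

2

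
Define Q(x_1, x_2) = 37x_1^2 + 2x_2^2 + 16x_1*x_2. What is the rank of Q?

2

The symmetric matrix is A = [[37, 8], [8, 2]].
Congruent diagonalization of A (simultaneous row and column reduction) yields pivots 37, 10/37.
So there are 2 positive pivots.
The rank is the number of nonzero pivots: 2.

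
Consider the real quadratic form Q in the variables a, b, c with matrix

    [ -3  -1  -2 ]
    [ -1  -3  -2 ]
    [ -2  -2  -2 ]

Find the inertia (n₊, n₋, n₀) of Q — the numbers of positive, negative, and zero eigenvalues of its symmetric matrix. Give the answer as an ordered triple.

(0, 2, 1)

Row-reducing A symmetrically gives the diagonal entries -3, -8/3, 0.
That gives 2 negative, 1 zero pivots.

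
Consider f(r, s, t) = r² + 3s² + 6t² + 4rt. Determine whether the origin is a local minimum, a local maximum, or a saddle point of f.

local minimum

The Hessian at the origin is H = [[2, 0, 4], [0, 6, 0], [4, 0, 12]].
Applying the same elementary operations to the rows and columns of H produces a congruent diagonal matrix with entries 2, 6, 4.
Counting signs: 3 positive.
H is positive definite, so the origin is a strict local minimum.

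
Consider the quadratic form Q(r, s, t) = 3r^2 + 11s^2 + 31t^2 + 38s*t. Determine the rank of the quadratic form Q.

The symmetric matrix is A = [[3, 0, 0], [0, 11, 19], [0, 19, 31]].
Applying the same elementary operations to the rows and columns of A produces a congruent diagonal matrix with entries 3, 11, -20/11.
That gives 2 positive, 1 negative pivots.
The rank is the number of nonzero pivots: 3.

3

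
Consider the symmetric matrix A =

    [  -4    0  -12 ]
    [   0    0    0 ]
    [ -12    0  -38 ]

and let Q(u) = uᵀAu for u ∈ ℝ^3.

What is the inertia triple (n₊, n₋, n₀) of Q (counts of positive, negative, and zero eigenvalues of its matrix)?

Row-reducing A symmetrically gives the diagonal entries -4, 0, -2.
That gives 2 negative, 1 zero pivots.

(0, 2, 1)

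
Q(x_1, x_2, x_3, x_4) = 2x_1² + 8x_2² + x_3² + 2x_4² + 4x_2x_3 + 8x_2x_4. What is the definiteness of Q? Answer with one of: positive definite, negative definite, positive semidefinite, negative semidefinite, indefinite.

The associated matrix is A = [[2, 0, 0, 0], [0, 8, 2, 4], [0, 2, 1, 0], [0, 4, 0, 2]].
Applying the same elementary operations to the rows and columns of A produces a congruent diagonal matrix with entries 2, 8, 1/2, -2.
So there are 3 positive, 1 negative pivots.
Hence Q is indefinite.

indefinite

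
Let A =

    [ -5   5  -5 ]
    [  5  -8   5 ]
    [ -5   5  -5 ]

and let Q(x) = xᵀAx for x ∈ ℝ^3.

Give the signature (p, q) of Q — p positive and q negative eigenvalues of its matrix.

Symmetric row and column elimination reduces A to a congruent diagonal form with pivots -5, -3, 0.
That gives 2 negative, 1 zero pivots.

(0, 2)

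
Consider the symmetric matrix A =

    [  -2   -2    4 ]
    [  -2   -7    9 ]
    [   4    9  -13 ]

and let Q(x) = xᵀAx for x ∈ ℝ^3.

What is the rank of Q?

Row-reducing A symmetrically gives the diagonal entries -2, -5, 0.
That gives 2 negative, 1 zero pivots.
The rank is the number of nonzero pivots: 2.

2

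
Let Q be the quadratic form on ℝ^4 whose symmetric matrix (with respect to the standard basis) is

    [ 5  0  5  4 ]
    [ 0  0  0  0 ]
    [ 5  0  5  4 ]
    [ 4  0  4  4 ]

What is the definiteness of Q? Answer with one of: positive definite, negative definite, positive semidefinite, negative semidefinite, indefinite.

positive semidefinite

Row-reducing A symmetrically gives the diagonal entries 5, 0, 0, 4/5.
So there are 2 positive, 2 zero pivots.
Hence Q is positive semidefinite.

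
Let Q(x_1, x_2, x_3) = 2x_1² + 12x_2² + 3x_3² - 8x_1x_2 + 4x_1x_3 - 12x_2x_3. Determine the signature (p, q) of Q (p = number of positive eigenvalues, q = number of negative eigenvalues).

(2, 0)

The symmetric matrix is A = [[2, -4, 2], [-4, 12, -6], [2, -6, 3]].
Applying the same elementary operations to the rows and columns of A produces a congruent diagonal matrix with entries 2, 4, 0.
That gives 2 positive, 1 zero pivots.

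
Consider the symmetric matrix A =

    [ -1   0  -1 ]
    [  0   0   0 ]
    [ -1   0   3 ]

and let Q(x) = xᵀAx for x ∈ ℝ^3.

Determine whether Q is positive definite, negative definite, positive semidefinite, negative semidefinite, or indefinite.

Applying the same elementary operations to the rows and columns of A produces a congruent diagonal matrix with entries -1, 0, 4.
Counting signs: 1 positive, 1 negative, 1 zero.
Hence Q is indefinite.

indefinite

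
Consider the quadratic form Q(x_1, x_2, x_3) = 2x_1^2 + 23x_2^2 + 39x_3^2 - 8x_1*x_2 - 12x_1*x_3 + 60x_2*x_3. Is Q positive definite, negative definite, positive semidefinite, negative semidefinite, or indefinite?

indefinite

Write A = [[2, -4, -6], [-4, 23, 30], [-6, 30, 39]].
Symmetric row and column elimination reduces A to a congruent diagonal form with pivots 2, 15, -3/5.
That gives 2 positive, 1 negative pivots.
Hence Q is indefinite.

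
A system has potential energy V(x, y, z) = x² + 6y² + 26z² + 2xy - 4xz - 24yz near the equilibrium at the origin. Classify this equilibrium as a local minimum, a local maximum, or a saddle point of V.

local minimum

The Hessian at the origin is H = [[2, 2, -4], [2, 12, -24], [-4, -24, 52]].
Applying the same elementary operations to the rows and columns of H produces a congruent diagonal matrix with entries 2, 10, 4.
Counting signs: 3 positive.
H is positive definite, so the origin is a strict local minimum.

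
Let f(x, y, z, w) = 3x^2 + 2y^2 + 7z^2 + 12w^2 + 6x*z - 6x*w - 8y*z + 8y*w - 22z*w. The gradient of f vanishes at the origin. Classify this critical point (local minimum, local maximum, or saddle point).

The Hessian at the origin is H = [[6, 0, 6, -6], [0, 4, -8, 8], [6, -8, 14, -22], [-6, 8, -22, 24]].
Row-reducing H symmetrically gives the diagonal entries 6, 4, -8, 2.
So there are 3 positive, 1 negative pivots.
H is indefinite, so the origin is a saddle point.

saddle point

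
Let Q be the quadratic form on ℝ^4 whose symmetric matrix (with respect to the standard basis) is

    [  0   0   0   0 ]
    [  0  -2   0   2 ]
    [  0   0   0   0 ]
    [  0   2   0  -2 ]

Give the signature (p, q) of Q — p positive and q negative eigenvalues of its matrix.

(0, 1)

Congruent diagonalization of A (simultaneous row and column reduction) yields pivots 0, -2, 0, 0.
Counting signs: 1 negative, 3 zero.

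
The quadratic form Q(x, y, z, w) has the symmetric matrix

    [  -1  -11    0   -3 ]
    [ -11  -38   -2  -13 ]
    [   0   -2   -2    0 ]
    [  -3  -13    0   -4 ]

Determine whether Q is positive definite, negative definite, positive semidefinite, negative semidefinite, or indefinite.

indefinite

Row-reducing A symmetrically gives the diagonal entries -1, 83, -170/83, 5/17.
Counting signs: 2 positive, 2 negative.
Hence Q is indefinite.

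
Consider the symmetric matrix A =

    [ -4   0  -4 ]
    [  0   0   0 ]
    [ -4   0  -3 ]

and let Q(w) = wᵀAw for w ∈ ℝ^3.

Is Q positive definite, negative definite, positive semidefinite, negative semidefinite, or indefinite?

Congruent diagonalization of A (simultaneous row and column reduction) yields pivots -4, 0, 1.
Counting signs: 1 positive, 1 negative, 1 zero.
Hence Q is indefinite.

indefinite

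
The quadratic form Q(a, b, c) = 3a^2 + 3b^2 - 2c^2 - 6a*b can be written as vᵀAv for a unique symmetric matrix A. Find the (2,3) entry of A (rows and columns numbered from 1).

The coefficient of b·c in Q is 0. For a symmetric A this equals A[2,3] + A[3,2] = 2·A[2,3].
So A[2,3] = 0/2 = 0.

0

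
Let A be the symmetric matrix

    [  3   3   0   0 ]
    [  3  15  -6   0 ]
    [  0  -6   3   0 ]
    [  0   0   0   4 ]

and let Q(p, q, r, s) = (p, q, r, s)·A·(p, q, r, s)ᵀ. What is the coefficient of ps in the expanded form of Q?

The coefficient of ps is A[1,4] + A[4,1] = 2·0 = 0.

0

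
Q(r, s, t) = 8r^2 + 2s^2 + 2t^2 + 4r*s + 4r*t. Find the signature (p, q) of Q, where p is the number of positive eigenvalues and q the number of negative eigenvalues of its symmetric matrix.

Write A = [[8, 2, 2], [2, 2, 0], [2, 0, 2]].
Congruent diagonalization of A (simultaneous row and column reduction) yields pivots 8, 3/2, 4/3.
So there are 3 positive pivots.

(3, 0)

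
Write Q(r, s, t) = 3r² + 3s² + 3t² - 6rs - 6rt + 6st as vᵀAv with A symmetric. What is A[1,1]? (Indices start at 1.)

3

The coefficient of r² in Q is 3, and that is exactly A[1,1].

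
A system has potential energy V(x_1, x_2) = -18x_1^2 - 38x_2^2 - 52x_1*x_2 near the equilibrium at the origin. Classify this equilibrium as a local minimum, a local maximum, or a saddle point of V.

local maximum

The Hessian at the origin is H = [[-36, -52], [-52, -76]].
det H = -36·-76 − (-52)² = 32 > 0 and H[1,1] = -36 < 0, so H is negative definite.
Therefore the origin is a local maximum.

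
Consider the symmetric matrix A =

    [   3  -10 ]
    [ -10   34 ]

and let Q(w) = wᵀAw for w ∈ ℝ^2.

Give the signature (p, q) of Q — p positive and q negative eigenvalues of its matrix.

Applying the same elementary operations to the rows and columns of A produces a congruent diagonal matrix with entries 3, 2/3.
Counting signs: 2 positive.

(2, 0)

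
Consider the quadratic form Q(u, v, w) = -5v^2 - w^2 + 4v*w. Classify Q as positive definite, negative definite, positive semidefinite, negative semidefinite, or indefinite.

negative semidefinite

The symmetric matrix is A = [[0, 0, 0], [0, -5, 2], [0, 2, -1]].
Symmetric row and column elimination reduces A to a congruent diagonal form with pivots 0, -5, -1/5.
So there are 2 negative, 1 zero pivots.
Hence Q is negative semidefinite.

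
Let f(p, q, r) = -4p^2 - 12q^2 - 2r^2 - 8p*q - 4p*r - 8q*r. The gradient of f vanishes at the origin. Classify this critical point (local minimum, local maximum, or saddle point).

local maximum

The Hessian at the origin is H = [[-8, -8, -4], [-8, -24, -8], [-4, -8, -4]].
Symmetric row and column elimination reduces H to a congruent diagonal form with pivots -8, -16, -1.
Counting signs: 3 negative.
H is negative definite, so the origin is a strict local maximum.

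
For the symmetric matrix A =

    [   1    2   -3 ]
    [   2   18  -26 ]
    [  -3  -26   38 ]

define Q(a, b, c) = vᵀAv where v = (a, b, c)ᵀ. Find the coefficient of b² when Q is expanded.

18

The coefficient of b² is the diagonal entry A[2,2] = 18.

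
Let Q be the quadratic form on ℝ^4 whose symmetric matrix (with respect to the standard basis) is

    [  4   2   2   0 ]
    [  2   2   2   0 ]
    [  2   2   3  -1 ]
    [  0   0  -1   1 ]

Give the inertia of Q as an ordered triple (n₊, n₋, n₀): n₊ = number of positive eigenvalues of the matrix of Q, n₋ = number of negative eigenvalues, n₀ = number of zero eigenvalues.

Row-reducing A symmetrically gives the diagonal entries 4, 1, 1, 0.
So there are 3 positive, 1 zero pivots.

(3, 0, 1)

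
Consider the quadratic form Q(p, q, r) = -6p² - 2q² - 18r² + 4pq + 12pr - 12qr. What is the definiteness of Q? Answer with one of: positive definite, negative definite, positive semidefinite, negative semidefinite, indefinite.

Write A = [[-6, 2, 6], [2, -2, -6], [6, -6, -18]].
Applying the same elementary operations to the rows and columns of A produces a congruent diagonal matrix with entries -6, -4/3, 0.
Counting signs: 2 negative, 1 zero.
Hence Q is negative semidefinite.

negative semidefinite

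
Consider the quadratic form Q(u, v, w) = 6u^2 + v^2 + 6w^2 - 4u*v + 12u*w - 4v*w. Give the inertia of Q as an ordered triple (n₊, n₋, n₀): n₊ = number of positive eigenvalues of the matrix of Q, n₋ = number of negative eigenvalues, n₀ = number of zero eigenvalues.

(2, 0, 1)

Write A = [[6, -2, 6], [-2, 1, -2], [6, -2, 6]].
Symmetric row and column elimination reduces A to a congruent diagonal form with pivots 6, 1/3, 0.
That gives 2 positive, 1 zero pivots.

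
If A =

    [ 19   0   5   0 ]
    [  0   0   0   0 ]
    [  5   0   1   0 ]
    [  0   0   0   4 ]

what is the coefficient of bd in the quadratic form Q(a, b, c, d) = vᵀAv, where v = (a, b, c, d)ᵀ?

The coefficient of bd is A[2,4] + A[4,2] = 2·0 = 0.

0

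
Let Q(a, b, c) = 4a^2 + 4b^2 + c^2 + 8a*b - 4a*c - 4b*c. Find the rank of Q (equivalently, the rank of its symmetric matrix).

1

The associated matrix is A = [[4, 4, -2], [4, 4, -2], [-2, -2, 1]].
Congruent diagonalization of A (simultaneous row and column reduction) yields pivots 4, 0, 0.
Counting signs: 1 positive, 2 zero.
The rank is the number of nonzero pivots: 1.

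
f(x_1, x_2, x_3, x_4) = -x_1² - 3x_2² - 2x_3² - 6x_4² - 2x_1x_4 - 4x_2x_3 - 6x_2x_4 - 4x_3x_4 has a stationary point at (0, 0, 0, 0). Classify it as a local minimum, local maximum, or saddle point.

The Hessian at the origin is H = [[-2, 0, 0, -2], [0, -6, -4, -6], [0, -4, -4, -4], [-2, -6, -4, -12]].
Applying the same elementary operations to the rows and columns of H produces a congruent diagonal matrix with entries -2, -6, -4/3, -4.
So there are 4 negative pivots.
H is negative definite, so the origin is a strict local maximum.

local maximum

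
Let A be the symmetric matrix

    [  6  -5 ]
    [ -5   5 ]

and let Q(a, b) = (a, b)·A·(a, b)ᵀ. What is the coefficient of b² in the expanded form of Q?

5

The coefficient of b² is the diagonal entry A[2,2] = 5.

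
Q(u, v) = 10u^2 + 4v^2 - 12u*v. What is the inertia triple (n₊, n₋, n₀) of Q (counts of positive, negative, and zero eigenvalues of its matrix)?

The associated matrix is A = [[10, -6], [-6, 4]].
Symmetric row and column elimination reduces A to a congruent diagonal form with pivots 10, 2/5.
Counting signs: 2 positive.

(2, 0, 0)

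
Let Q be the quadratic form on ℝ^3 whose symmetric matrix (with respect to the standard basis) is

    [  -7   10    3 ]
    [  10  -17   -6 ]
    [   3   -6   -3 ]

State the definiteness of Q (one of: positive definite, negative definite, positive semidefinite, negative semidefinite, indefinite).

Leading principal minors: Δ_1 = -7, Δ_2 = 19, Δ_3 = -12.
The signs alternate starting with Δ_1 < 0, so by Sylvester's criterion Q is negative definite.

negative definite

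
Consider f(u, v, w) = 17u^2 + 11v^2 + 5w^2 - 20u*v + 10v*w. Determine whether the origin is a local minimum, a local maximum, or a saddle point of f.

local minimum

The Hessian at the origin is H = [[34, -20, 0], [-20, 22, 10], [0, 10, 10]].
Applying the same elementary operations to the rows and columns of H produces a congruent diagonal matrix with entries 34, 174/17, 20/87.
So there are 3 positive pivots.
H is positive definite, so the origin is a strict local minimum.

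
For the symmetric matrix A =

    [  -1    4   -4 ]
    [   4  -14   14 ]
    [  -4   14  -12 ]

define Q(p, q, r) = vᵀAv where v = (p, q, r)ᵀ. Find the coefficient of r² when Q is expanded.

-12

The coefficient of r² is the diagonal entry A[3,3] = -12.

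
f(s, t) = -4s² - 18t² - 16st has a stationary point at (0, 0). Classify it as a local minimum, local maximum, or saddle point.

local maximum

The Hessian at the origin is H = [[-8, -16], [-16, -36]].
det H = -8·-36 − (-16)² = 32 > 0 and H[1,1] = -8 < 0, so H is negative definite.
Therefore the origin is a local maximum.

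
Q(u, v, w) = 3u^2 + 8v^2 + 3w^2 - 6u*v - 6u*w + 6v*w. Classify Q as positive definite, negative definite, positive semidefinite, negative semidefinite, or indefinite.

Write A = [[3, -3, -3], [-3, 8, 3], [-3, 3, 3]].
Congruent diagonalization of A (simultaneous row and column reduction) yields pivots 3, 5, 0.
Counting signs: 2 positive, 1 zero.
Hence Q is positive semidefinite.

positive semidefinite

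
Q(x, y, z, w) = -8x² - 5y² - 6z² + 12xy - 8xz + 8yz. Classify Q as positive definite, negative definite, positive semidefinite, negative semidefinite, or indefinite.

negative semidefinite

The associated matrix is A = [[-8, 6, -4, 0], [6, -5, 4, 0], [-4, 4, -6, 0], [0, 0, 0, 0]].
Symmetric row and column elimination reduces A to a congruent diagonal form with pivots -8, -1/2, -2, 0.
Counting signs: 3 negative, 1 zero.
Hence Q is negative semidefinite.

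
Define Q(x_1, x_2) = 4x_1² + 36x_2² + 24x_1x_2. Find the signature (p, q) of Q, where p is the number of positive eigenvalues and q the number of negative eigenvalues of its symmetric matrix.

(1, 0)

Write A = [[4, 12], [12, 36]].
Symmetric row and column elimination reduces A to a congruent diagonal form with pivots 4, 0.
So there are 1 positive, 1 zero pivots.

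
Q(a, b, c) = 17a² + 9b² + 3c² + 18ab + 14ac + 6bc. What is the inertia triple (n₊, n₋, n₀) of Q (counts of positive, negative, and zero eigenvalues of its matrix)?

(2, 0, 1)

The symmetric matrix is A = [[17, 9, 7], [9, 9, 3], [7, 3, 3]].
Congruent diagonalization of A (simultaneous row and column reduction) yields pivots 17, 72/17, 0.
Counting signs: 2 positive, 1 zero.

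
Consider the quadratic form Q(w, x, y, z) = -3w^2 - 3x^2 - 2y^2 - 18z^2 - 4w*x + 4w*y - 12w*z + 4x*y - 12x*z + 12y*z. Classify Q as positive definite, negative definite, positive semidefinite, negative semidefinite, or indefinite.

The associated matrix is A = [[-3, -2, 2, -6], [-2, -3, 2, -6], [2, 2, -2, 6], [-6, -6, 6, -18]].
Applying the same elementary operations to the rows and columns of A produces a congruent diagonal matrix with entries -3, -5/3, -2/5, 0.
That gives 3 negative, 1 zero pivots.
Hence Q is negative semidefinite.

negative semidefinite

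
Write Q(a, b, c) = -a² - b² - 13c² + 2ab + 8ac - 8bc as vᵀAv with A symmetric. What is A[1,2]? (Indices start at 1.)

1

The coefficient of a·b in Q is 2. For a symmetric A this equals A[1,2] + A[2,1] = 2·A[1,2].
So A[1,2] = 2/2 = 1.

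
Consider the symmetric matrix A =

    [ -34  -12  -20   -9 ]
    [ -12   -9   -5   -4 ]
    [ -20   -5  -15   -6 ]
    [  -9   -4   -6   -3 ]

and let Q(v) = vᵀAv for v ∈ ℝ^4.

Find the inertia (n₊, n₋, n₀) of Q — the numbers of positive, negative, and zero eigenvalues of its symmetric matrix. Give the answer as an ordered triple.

An LDLᵀ factorisation of A has diagonal entries -34, -81/17, -190/81, 1/190.
So there are 1 positive, 3 negative pivots.

(1, 3, 0)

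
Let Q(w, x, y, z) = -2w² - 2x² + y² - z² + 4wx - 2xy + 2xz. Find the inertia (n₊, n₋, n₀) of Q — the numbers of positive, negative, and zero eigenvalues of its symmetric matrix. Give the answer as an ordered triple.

The symmetric matrix is A = [[-2, 2, 0, 0], [2, -2, -1, 1], [0, -1, 1, 0], [0, 1, 0, -1]].
By Sylvester's law of inertia any congruent diagonalization of A has 1 positive, 2 negative and 1 zero entries.

(1, 2, 1)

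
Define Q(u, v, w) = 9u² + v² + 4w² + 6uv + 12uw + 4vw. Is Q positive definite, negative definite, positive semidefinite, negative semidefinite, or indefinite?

positive semidefinite

The symmetric matrix is A = [[9, 3, 6], [3, 1, 2], [6, 2, 4]].
Congruent diagonalization of A (simultaneous row and column reduction) yields pivots 9, 0, 0.
That gives 1 positive, 2 zero pivots.
Hence Q is positive semidefinite.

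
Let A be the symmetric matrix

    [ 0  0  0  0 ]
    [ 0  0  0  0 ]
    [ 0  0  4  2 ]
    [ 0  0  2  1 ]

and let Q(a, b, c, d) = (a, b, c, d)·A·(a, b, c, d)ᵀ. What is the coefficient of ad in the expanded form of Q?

0

The coefficient of ad is A[1,4] + A[4,1] = 2·0 = 0.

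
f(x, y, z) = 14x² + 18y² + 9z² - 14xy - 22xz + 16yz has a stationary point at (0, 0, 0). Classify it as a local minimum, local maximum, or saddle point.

The Hessian at the origin is H = [[28, -14, -22], [-14, 36, 16], [-22, 16, 18]].
Row-reducing H symmetrically gives the diagonal entries 28, 29, -30/203.
That gives 2 positive, 1 negative pivots.
H is indefinite, so the origin is a saddle point.

saddle point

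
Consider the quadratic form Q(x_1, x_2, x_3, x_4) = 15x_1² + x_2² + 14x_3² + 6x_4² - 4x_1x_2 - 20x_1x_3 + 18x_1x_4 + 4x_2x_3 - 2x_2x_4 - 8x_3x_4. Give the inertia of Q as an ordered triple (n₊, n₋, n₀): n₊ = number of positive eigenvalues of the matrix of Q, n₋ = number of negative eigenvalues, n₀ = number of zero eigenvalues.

The symmetric matrix is A = [[15, -2, -10, 9], [-2, 1, 2, -1], [-10, 2, 14, -4], [9, -1, -4, 6]].
Symmetric row and column elimination reduces A to a congruent diagonal form with pivots 15, 11/15, 74/11, 2/37.
Counting signs: 4 positive.

(4, 0, 0)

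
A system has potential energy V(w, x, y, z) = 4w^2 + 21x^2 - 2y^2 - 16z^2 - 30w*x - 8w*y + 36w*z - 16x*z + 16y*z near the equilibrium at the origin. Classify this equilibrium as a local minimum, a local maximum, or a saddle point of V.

The Hessian at the origin is H = [[8, -30, -8, 36], [-30, 42, 0, -16], [-8, 0, -4, 16], [36, -16, 16, -32]].
Applying the same elementary operations to the rows and columns of H produces a congruent diagonal matrix with entries 8, -141/2, 36/47, 40/9.
Counting signs: 3 positive, 1 negative.
H is indefinite, so the origin is a saddle point.

saddle point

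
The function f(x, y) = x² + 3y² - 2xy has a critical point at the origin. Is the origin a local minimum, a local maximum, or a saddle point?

The Hessian at the origin is H = [[2, -2], [-2, 6]].
det H = 2·6 − (-2)² = 8 > 0 and H[1,1] = 2 > 0, so H is positive definite.
Therefore the origin is a local minimum.

local minimum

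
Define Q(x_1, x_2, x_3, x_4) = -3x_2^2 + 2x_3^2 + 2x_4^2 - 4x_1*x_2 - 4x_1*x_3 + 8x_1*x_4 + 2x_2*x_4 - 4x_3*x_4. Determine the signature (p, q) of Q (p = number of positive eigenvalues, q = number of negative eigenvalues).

The symmetric matrix is A = [[0, -2, -2, 4], [-2, -3, 0, 1], [-2, 0, 2, -2], [4, 1, -2, 2]].
By Sylvester's law of inertia any congruent diagonalization of A has 2 positive, 2 negative and 0 zero entries.

(2, 2)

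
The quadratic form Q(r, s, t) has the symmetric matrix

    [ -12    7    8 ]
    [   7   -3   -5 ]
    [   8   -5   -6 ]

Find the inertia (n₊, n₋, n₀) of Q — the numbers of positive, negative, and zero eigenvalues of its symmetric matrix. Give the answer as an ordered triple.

(1, 2, 0)

Row-reducing A symmetrically gives the diagonal entries -12, 13/12, -10/13.
So there are 1 positive, 2 negative pivots.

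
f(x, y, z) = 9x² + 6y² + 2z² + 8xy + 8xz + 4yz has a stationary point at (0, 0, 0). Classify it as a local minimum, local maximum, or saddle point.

local minimum

The Hessian at the origin is H = [[18, 8, 8], [8, 12, 4], [8, 4, 4]].
Congruent diagonalization of H (simultaneous row and column reduction) yields pivots 18, 76/9, 8/19.
That gives 3 positive pivots.
H is positive definite, so the origin is a strict local minimum.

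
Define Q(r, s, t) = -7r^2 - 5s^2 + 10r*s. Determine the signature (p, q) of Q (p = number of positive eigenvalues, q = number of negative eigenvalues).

(0, 2)

Write A = [[-7, 5, 0], [5, -5, 0], [0, 0, 0]].
Congruent diagonalization of A (simultaneous row and column reduction) yields pivots -7, -10/7, 0.
So there are 2 negative, 1 zero pivots.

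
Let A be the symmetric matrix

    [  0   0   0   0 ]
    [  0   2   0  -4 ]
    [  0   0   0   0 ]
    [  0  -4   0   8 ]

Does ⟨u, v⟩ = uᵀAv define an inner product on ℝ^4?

no

Row-reducing A symmetrically gives the diagonal entries 0, 2, 0, 0.
So there are 1 positive, 3 zero pivots.
Hence Q is positive semidefinite.
⟨·,·⟩ is an inner product exactly when A is positive definite.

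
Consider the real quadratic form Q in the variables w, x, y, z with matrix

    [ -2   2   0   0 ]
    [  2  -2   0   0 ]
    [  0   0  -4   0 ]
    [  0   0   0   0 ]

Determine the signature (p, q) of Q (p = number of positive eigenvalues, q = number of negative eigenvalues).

(0, 2)

Applying the same elementary operations to the rows and columns of A produces a congruent diagonal matrix with entries -2, 0, -4, 0.
That gives 2 negative, 2 zero pivots.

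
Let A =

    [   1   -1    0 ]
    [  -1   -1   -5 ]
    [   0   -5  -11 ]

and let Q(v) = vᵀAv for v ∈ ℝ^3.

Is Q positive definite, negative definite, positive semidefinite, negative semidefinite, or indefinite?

indefinite

Symmetric row and column elimination reduces A to a congruent diagonal form with pivots 1, -2, 3/2.
That gives 2 positive, 1 negative pivots.
Hence Q is indefinite.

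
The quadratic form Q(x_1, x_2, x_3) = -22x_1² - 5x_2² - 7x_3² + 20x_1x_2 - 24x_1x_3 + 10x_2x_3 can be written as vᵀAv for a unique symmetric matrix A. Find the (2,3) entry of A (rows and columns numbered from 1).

5

The coefficient of x_2·x_3 in Q is 10. For a symmetric A this equals A[2,3] + A[3,2] = 2·A[2,3].
So A[2,3] = 10/2 = 5.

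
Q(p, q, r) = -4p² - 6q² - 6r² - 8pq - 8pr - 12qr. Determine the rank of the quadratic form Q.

The associated matrix is A = [[-4, -4, -4], [-4, -6, -6], [-4, -6, -6]].
Applying the same elementary operations to the rows and columns of A produces a congruent diagonal matrix with entries -4, -2, 0.
That gives 2 negative, 1 zero pivots.
The rank is the number of nonzero pivots: 2.

2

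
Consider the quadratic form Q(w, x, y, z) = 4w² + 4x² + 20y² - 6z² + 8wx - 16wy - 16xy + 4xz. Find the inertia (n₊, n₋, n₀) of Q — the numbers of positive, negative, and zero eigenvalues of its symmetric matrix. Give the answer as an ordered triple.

The symmetric matrix is A = [[4, 4, -8, 0], [4, 4, -8, 2], [-8, -8, 20, 0], [0, 2, 0, -6]].
By Sylvester's law of inertia any congruent diagonalization of A has 3 positive, 1 negative and 0 zero entries.

(3, 1, 0)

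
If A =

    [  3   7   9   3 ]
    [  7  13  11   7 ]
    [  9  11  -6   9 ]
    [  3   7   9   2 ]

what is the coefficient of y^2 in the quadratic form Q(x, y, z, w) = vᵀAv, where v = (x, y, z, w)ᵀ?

The coefficient of y^2 is the diagonal entry A[2,2] = 13.

13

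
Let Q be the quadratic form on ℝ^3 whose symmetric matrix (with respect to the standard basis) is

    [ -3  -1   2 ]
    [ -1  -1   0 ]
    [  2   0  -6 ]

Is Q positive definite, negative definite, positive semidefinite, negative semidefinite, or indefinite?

Applying the same elementary operations to the rows and columns of A produces a congruent diagonal matrix with entries -3, -2/3, -4.
So there are 3 negative pivots.
Hence Q is negative definite.

negative definite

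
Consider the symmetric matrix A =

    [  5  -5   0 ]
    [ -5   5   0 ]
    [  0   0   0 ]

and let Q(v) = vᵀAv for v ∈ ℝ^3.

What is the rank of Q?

Congruent diagonalization of A (simultaneous row and column reduction) yields pivots 5, 0, 0.
Counting signs: 1 positive, 2 zero.
The rank is the number of nonzero pivots: 1.

1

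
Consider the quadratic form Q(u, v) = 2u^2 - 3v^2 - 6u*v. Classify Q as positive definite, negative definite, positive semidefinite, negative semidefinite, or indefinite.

indefinite

The symmetric matrix of Q is [[2, -3], [-3, -3]].
For the 2×2 matrix [[2, -3], [-3, -3]]: det = 2·-3 − (-3)² = -15, trace = -1.
det < 0 so the eigenvalues have opposite signs; the form is indefinite.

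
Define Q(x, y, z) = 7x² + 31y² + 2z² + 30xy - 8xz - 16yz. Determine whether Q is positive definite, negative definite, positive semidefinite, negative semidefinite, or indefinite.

The symmetric matrix is A = [[7, 15, -4], [15, 31, -8], [-4, -8, 2]].
Symmetric row and column elimination reduces A to a congruent diagonal form with pivots 7, -8/7, 0.
That gives 1 positive, 1 negative, 1 zero pivots.
Hence Q is indefinite.

indefinite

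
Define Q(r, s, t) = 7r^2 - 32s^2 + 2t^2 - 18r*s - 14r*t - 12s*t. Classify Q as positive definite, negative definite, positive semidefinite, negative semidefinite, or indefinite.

The associated matrix is A = [[7, -9, -7], [-9, -32, -6], [-7, -6, 2]].
Symmetric row and column elimination reduces A to a congruent diagonal form with pivots 7, -305/7, 10/61.
So there are 2 positive, 1 negative pivots.
Hence Q is indefinite.

indefinite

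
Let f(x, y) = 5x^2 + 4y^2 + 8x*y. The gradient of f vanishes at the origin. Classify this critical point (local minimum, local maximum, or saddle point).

The Hessian at the origin is H = [[10, 8], [8, 8]].
det H = 10·8 − (8)² = 16 > 0 and H[1,1] = 10 > 0, so H is positive definite.
Therefore the origin is a local minimum.

local minimum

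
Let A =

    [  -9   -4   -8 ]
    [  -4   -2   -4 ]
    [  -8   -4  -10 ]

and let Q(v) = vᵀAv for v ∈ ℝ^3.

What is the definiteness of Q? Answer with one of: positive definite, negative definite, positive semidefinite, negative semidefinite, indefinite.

Leading principal minors: Δ_1 = -9, Δ_2 = 2, Δ_3 = -4.
The signs alternate starting with Δ_1 < 0, so by Sylvester's criterion Q is negative definite.

negative definite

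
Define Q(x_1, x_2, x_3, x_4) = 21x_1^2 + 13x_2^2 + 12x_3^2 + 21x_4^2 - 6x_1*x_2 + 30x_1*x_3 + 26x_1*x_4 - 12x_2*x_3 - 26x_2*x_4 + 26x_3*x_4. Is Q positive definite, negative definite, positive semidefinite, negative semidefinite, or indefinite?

positive definite

The symmetric matrix of Q is A = [[21, -3, 15, 13], [-3, 13, -6, -13], [15, -6, 12, 13], [13, -13, 13, 21]].
Leading principal minors: Δ_1 = 21, Δ_2 = 264, Δ_3 = 27, Δ_4 = 60.
All leading principal minors are positive, so by Sylvester's criterion Q is positive definite.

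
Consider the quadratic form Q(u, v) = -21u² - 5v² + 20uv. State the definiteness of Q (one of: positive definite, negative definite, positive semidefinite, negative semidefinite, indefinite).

negative definite

The associated matrix is A = [[-21, 10], [10, -5]].
Symmetric row and column elimination reduces A to a congruent diagonal form with pivots -21, -5/21.
That gives 2 negative pivots.
Hence Q is negative definite.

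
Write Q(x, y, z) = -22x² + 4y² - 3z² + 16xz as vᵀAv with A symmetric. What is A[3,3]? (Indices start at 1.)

The coefficient of z² in Q is -3, and that is exactly A[3,3].

-3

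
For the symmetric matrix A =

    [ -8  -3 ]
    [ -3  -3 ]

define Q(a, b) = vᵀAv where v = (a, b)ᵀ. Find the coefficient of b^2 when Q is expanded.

-3

The coefficient of b^2 is the diagonal entry A[2,2] = -3.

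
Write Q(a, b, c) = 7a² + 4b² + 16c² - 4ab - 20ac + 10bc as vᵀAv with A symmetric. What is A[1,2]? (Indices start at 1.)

-2

The coefficient of a·b in Q is -4. For a symmetric A this equals A[1,2] + A[2,1] = 2·A[1,2].
So A[1,2] = -4/2 = -2.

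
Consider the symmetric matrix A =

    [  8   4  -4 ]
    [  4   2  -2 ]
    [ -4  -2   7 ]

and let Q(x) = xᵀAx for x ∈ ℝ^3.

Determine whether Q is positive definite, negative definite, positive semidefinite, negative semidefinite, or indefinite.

Congruent diagonalization of A (simultaneous row and column reduction) yields pivots 8, 0, 5.
So there are 2 positive, 1 zero pivots.
Hence Q is positive semidefinite.

positive semidefinite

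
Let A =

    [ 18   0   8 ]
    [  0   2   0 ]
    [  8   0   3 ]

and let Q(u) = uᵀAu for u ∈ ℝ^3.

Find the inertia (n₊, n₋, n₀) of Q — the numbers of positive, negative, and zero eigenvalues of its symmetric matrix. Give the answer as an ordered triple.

(2, 1, 0)

An LDLᵀ factorisation of A has diagonal entries 18, 2, -5/9.
So there are 2 positive, 1 negative pivots.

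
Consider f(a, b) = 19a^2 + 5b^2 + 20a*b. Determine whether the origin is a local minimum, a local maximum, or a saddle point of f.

The Hessian at the origin is H = [[38, 20], [20, 10]].
det H = 38·10 − (20)² = -20 < 0, so H is indefinite.
Therefore the origin is a saddle point.

saddle point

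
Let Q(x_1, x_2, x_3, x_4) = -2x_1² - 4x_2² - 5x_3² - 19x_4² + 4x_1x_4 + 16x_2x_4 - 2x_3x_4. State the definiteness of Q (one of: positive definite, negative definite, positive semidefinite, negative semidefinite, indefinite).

negative definite

The symmetric matrix of Q is A = [[-2, 0, 0, 2], [0, -4, 0, 8], [0, 0, -5, -1], [2, 8, -1, -19]].
Leading principal minors: Δ_1 = -2, Δ_2 = 8, Δ_3 = -40, Δ_4 = 32.
The signs alternate starting with Δ_1 < 0, so by Sylvester's criterion Q is negative definite.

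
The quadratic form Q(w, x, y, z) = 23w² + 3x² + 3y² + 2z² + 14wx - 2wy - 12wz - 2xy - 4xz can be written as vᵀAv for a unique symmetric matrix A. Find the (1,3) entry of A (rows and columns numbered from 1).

-1

The coefficient of w·y in Q is -2. For a symmetric A this equals A[1,3] + A[3,1] = 2·A[1,3].
So A[1,3] = -2/2 = -1.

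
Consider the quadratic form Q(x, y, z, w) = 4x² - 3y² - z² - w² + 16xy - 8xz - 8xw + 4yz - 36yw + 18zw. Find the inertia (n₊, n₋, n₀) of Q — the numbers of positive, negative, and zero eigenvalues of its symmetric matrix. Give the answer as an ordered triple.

The symmetric matrix is A = [[4, 8, -4, -4], [8, -3, 2, -18], [-4, 2, -1, 9], [-4, -18, 9, -1]].
Congruent diagonalization of A (simultaneous row and column reduction) yields pivots 4, -19, 5/19, 0.
Counting signs: 2 positive, 1 negative, 1 zero.

(2, 1, 1)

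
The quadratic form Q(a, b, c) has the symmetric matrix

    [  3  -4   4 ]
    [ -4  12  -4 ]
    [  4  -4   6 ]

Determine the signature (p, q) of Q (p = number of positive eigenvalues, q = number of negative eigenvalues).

Row-reducing A symmetrically gives the diagonal entries 3, 20/3, 2/5.
So there are 3 positive pivots.

(3, 0)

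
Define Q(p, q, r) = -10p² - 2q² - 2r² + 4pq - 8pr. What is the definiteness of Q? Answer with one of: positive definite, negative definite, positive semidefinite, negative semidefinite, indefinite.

negative semidefinite

Write A = [[-10, 2, -4], [2, -2, 0], [-4, 0, -2]].
Congruent diagonalization of A (simultaneous row and column reduction) yields pivots -10, -8/5, 0.
So there are 2 negative, 1 zero pivots.
Hence Q is negative semidefinite.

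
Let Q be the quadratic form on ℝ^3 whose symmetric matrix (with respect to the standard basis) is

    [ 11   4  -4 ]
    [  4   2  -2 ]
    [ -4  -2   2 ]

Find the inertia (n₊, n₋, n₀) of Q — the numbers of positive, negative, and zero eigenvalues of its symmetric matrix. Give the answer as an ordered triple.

(2, 0, 1)

Applying the same elementary operations to the rows and columns of A produces a congruent diagonal matrix with entries 11, 6/11, 0.
That gives 2 positive, 1 zero pivots.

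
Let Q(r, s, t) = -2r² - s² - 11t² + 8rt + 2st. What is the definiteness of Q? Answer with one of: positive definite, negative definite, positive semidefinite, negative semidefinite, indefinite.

The associated matrix is A = [[-2, 0, 4], [0, -1, 1], [4, 1, -11]].
Applying the same elementary operations to the rows and columns of A produces a congruent diagonal matrix with entries -2, -1, -2.
That gives 3 negative pivots.
Hence Q is negative definite.

negative definite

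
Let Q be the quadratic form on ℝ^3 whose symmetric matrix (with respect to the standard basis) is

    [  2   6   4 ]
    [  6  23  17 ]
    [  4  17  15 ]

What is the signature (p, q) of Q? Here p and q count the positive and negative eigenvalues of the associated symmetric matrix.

An LDLᵀ factorisation of A has diagonal entries 2, 5, 2.
Counting signs: 3 positive.

(3, 0)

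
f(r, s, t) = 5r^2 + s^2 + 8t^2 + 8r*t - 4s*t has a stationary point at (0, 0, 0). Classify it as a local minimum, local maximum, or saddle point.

The Hessian at the origin is H = [[10, 0, 8], [0, 2, -4], [8, -4, 16]].
An LDLᵀ factorisation of H has diagonal entries 10, 2, 8/5.
So there are 3 positive pivots.
H is positive definite, so the origin is a strict local minimum.

local minimum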